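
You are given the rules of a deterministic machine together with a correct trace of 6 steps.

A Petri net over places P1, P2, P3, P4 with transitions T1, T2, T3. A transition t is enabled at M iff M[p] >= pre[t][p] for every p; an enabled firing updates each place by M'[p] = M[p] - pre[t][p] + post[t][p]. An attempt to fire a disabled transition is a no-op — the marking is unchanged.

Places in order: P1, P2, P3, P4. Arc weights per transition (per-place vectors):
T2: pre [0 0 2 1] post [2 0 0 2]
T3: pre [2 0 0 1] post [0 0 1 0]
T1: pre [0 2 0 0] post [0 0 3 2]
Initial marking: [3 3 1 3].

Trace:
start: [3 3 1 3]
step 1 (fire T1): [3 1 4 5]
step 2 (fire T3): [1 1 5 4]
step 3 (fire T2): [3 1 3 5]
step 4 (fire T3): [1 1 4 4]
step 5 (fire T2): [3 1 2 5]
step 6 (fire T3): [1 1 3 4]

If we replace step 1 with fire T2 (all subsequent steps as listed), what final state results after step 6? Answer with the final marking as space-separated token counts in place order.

1 3 1 2

(re-executing from step 1 with the substitution; state before step 1: [3 3 1 3])
step 1 (fire T2): [3 3 1 3]
step 2 (fire T3): [1 3 2 2]
step 3 (fire T2): [3 3 0 3]
step 4 (fire T3): [1 3 1 2]
step 5 (fire T2): [1 3 1 2]
step 6 (fire T3): [1 3 1 2]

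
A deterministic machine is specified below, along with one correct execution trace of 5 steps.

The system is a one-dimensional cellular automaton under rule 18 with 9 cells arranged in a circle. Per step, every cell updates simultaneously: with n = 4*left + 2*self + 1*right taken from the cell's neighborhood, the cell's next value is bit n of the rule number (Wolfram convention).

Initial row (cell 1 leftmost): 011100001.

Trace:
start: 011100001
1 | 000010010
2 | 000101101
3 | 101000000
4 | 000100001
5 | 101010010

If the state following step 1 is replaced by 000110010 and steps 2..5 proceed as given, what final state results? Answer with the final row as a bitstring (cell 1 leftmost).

100010110

state after step 1 := 000110010
2 | 001001101
3 | 110110000
4 | 000001001
5 | 100010110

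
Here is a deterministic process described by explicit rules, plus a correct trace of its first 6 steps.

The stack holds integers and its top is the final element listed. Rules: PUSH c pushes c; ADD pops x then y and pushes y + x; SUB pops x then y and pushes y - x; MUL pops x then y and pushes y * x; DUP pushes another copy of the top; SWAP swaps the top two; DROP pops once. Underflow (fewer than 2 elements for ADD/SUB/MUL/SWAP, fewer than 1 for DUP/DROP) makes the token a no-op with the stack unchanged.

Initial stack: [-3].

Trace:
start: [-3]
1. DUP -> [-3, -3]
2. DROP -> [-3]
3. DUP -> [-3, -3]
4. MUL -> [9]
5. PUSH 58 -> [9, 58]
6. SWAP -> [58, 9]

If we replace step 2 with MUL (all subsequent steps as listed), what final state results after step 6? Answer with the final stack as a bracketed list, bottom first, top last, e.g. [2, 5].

[58, 81]

(re-executing from step 2 with the substitution; state before step 2: [-3, -3])
2. MUL -> [9]
3. DUP -> [9, 9]
4. MUL -> [81]
5. PUSH 58 -> [81, 58]
6. SWAP -> [58, 81]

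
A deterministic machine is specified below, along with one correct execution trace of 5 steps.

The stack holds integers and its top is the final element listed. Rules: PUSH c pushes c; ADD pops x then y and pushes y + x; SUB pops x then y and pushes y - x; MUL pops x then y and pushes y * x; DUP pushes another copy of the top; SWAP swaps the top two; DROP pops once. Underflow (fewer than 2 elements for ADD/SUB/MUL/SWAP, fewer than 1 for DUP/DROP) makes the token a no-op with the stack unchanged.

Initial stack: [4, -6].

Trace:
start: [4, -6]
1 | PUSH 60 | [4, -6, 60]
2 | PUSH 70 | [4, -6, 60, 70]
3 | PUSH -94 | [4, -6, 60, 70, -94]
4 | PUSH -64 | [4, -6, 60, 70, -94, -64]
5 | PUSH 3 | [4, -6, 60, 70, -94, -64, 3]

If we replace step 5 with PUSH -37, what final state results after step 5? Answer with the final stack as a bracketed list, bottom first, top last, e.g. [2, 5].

(re-executing from step 5 with the substitution; state before step 5: [4, -6, 60, 70, -94, -64])
5 | PUSH -37 | [4, -6, 60, 70, -94, -64, -37]

[4, -6, 60, 70, -94, -64, -37]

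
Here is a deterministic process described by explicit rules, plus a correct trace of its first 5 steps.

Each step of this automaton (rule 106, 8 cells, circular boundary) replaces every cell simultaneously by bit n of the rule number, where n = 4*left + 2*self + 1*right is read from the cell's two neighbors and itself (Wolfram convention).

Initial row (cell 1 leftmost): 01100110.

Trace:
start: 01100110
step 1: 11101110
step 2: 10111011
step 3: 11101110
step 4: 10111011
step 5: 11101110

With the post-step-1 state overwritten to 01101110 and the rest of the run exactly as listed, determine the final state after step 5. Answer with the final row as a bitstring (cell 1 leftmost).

state after step 1 := 01101110
step 2: 11111010
step 3: 10001101
step 4: 10011111
step 5: 10110000

10110000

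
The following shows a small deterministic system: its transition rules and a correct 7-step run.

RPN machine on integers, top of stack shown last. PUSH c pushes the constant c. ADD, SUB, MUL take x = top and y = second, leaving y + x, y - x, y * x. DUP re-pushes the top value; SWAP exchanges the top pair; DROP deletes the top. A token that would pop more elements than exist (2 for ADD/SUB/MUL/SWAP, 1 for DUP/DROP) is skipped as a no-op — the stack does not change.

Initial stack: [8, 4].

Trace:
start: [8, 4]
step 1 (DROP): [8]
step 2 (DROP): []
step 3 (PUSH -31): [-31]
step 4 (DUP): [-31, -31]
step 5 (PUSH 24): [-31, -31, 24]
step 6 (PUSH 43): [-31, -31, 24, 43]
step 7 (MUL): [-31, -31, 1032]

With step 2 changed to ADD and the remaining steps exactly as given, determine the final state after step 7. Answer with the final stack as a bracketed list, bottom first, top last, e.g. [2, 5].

(re-executing from step 2 with the substitution; state before step 2: [8])
step 2 (ADD): [8]
step 3 (PUSH -31): [8, -31]
step 4 (DUP): [8, -31, -31]
step 5 (PUSH 24): [8, -31, -31, 24]
step 6 (PUSH 43): [8, -31, -31, 24, 43]
step 7 (MUL): [8, -31, -31, 1032]

[8, -31, -31, 1032]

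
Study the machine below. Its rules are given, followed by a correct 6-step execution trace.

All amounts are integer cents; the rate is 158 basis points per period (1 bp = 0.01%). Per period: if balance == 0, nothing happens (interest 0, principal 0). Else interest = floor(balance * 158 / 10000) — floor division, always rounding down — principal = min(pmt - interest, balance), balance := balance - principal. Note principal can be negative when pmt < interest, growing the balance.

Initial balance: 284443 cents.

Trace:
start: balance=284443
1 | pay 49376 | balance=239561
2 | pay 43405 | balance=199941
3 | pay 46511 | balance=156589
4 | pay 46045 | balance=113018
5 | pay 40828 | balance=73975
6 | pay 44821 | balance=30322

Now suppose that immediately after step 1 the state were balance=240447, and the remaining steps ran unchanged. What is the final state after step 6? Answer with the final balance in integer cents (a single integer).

31280

state after step 1 := balance=240447
2 | pay 43405 | balance=200841
3 | pay 46511 | balance=157503
4 | pay 46045 | balance=113946
5 | pay 40828 | balance=74918
6 | pay 44821 | balance=31280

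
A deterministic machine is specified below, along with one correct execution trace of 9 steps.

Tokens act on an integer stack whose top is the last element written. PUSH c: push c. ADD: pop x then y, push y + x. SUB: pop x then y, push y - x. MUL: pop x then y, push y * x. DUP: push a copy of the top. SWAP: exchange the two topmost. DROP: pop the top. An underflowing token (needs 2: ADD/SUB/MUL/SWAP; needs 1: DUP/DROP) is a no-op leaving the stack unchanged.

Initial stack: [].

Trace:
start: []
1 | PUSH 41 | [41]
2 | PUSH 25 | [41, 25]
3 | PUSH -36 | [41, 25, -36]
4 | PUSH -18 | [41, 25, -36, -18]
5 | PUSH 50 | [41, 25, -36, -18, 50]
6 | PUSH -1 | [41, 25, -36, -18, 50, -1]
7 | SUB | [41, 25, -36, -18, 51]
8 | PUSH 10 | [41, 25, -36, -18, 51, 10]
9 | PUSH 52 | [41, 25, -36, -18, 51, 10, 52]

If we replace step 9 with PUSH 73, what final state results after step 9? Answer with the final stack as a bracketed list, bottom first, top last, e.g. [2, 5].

[41, 25, -36, -18, 51, 10, 73]

(re-executing from step 9 with the substitution; state before step 9: [41, 25, -36, -18, 51, 10])
9 | PUSH 73 | [41, 25, -36, -18, 51, 10, 73]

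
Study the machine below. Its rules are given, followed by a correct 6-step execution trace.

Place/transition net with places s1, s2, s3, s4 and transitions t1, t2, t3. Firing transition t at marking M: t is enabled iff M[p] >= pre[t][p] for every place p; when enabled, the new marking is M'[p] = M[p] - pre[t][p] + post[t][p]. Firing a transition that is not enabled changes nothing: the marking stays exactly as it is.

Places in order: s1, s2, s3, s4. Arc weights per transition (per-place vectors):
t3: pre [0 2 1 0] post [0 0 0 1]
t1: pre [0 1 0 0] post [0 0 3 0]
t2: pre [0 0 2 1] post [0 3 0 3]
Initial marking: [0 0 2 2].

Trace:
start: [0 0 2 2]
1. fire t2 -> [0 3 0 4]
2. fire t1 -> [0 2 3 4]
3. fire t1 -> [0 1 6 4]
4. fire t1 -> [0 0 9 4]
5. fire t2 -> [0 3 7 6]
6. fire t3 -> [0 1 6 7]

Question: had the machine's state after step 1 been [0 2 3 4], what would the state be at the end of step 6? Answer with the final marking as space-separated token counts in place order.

state after step 1 := [0 2 3 4]
2. fire t1 -> [0 1 6 4]
3. fire t1 -> [0 0 9 4]
4. fire t1 -> [0 0 9 4]
5. fire t2 -> [0 3 7 6]
6. fire t3 -> [0 1 6 7]

0 1 6 7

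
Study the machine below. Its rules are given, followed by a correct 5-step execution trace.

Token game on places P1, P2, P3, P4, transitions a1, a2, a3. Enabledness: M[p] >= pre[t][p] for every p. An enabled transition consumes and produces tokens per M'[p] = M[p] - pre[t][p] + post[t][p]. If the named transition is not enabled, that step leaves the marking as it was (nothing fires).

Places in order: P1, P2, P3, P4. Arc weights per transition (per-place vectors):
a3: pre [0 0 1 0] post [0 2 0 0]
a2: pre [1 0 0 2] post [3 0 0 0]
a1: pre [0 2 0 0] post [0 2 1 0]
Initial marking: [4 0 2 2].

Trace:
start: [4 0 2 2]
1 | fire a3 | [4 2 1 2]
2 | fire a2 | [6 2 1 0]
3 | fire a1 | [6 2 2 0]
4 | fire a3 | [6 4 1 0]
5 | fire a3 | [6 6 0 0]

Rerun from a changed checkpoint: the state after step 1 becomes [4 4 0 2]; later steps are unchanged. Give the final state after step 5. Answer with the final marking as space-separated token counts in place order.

6 6 0 0

state after step 1 := [4 4 0 2]
2 | fire a2 | [6 4 0 0]
3 | fire a1 | [6 4 1 0]
4 | fire a3 | [6 6 0 0]
5 | fire a3 | [6 6 0 0]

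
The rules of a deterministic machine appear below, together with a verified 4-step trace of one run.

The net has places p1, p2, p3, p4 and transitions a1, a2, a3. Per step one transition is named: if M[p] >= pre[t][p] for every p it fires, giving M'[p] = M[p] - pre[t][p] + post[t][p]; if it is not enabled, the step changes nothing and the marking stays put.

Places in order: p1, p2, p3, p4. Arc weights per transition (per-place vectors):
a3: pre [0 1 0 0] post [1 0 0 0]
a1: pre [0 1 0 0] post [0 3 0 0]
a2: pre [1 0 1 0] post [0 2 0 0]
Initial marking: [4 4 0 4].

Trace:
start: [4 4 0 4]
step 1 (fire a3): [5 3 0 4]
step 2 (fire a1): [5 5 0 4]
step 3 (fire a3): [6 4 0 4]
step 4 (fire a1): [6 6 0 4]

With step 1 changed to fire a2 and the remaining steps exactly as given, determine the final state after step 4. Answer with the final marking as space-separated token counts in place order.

(re-executing from step 1 with the substitution; state before step 1: [4 4 0 4])
step 1 (fire a2): [4 4 0 4]
step 2 (fire a1): [4 6 0 4]
step 3 (fire a3): [5 5 0 4]
step 4 (fire a1): [5 7 0 4]

5 7 0 4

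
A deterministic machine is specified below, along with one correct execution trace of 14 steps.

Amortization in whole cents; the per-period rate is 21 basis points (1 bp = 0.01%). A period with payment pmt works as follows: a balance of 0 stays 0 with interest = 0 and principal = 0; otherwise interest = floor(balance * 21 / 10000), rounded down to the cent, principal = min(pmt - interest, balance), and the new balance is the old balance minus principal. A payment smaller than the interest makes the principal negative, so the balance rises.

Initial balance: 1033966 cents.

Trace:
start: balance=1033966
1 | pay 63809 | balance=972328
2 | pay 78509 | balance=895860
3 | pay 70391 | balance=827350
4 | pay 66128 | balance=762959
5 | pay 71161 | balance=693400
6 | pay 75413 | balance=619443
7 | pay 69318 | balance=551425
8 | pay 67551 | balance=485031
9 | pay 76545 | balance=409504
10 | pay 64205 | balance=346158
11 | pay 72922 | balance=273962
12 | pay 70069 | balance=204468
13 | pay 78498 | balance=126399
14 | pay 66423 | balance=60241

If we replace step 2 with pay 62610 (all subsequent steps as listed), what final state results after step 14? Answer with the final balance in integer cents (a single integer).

(re-executing from step 2 with the substitution; state before step 2: balance=972328)
2 | pay 62610 | balance=911759
3 | pay 70391 | balance=843282
4 | pay 66128 | balance=778924
5 | pay 71161 | balance=709398
6 | pay 75413 | balance=635474
7 | pay 69318 | balance=567490
8 | pay 67551 | balance=501130
9 | pay 76545 | balance=425637
10 | pay 64205 | balance=362325
11 | pay 72922 | balance=290163
12 | pay 70069 | balance=220703
13 | pay 78498 | balance=142668
14 | pay 66423 | balance=76544

76544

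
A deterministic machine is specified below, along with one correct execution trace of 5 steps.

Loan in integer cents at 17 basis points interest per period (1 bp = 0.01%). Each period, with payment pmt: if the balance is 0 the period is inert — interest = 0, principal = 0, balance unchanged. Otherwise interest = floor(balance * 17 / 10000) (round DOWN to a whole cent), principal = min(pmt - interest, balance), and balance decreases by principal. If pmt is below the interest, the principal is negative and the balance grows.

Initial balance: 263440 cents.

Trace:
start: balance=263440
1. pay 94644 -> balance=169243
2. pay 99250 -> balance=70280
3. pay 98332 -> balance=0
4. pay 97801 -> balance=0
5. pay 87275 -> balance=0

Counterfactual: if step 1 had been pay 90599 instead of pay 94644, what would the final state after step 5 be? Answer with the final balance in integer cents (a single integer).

(re-executing from step 1 with the substitution; state before step 1: balance=263440)
1. pay 90599 -> balance=173288
2. pay 99250 -> balance=74332
3. pay 98332 -> balance=0
4. pay 97801 -> balance=0
5. pay 87275 -> balance=0

0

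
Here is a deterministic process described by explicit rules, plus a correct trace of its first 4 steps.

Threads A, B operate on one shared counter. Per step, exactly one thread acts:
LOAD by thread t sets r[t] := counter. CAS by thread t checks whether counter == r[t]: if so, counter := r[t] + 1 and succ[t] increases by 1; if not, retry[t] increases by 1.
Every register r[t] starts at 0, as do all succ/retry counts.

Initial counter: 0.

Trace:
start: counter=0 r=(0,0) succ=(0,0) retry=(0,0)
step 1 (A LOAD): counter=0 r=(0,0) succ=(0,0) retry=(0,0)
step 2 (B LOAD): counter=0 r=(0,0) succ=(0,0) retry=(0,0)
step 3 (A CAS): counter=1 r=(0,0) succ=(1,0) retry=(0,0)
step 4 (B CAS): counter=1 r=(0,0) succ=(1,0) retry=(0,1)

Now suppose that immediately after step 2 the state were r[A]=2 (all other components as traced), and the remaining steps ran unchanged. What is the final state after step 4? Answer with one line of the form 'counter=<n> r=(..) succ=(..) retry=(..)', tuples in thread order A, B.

counter=1 r=(2,0) succ=(0,1) retry=(1,0)

state after step 2 := counter=0 r=(2,0) succ=(0,0) retry=(0,0)
step 3 (A CAS): counter=0 r=(2,0) succ=(0,0) retry=(1,0)
step 4 (B CAS): counter=1 r=(2,0) succ=(0,1) retry=(1,0)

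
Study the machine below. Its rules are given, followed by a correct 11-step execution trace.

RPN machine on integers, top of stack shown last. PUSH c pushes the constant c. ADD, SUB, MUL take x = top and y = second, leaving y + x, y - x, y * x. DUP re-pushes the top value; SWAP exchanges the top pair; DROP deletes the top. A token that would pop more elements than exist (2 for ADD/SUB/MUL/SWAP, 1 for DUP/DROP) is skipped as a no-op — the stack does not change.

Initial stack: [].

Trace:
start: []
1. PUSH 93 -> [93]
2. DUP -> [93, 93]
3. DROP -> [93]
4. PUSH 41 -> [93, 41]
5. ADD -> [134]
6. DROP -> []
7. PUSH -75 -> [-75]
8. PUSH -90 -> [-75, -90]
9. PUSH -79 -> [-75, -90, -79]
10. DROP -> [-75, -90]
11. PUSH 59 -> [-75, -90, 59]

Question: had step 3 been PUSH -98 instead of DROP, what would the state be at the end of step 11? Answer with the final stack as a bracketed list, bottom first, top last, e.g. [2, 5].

[93, 93, -75, -90, 59]

(re-executing from step 3 with the substitution; state before step 3: [93, 93])
3. PUSH -98 -> [93, 93, -98]
4. PUSH 41 -> [93, 93, -98, 41]
5. ADD -> [93, 93, -57]
6. DROP -> [93, 93]
7. PUSH -75 -> [93, 93, -75]
8. PUSH -90 -> [93, 93, -75, -90]
9. PUSH -79 -> [93, 93, -75, -90, -79]
10. DROP -> [93, 93, -75, -90]
11. PUSH 59 -> [93, 93, -75, -90, 59]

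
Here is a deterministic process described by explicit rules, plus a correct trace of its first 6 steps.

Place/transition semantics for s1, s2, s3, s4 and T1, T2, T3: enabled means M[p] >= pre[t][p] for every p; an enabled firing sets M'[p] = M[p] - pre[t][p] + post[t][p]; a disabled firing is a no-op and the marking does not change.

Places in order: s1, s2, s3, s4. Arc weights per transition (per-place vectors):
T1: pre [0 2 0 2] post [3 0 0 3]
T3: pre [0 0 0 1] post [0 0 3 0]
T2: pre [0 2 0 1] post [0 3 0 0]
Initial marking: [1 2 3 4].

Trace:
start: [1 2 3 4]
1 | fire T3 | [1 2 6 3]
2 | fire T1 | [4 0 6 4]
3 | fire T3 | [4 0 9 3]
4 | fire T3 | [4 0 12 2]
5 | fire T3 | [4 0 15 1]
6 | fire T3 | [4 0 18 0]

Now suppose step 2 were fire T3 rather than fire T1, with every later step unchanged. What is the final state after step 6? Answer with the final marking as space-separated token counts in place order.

1 2 15 0

(re-executing from step 2 with the substitution; state before step 2: [1 2 6 3])
2 | fire T3 | [1 2 9 2]
3 | fire T3 | [1 2 12 1]
4 | fire T3 | [1 2 15 0]
5 | fire T3 | [1 2 15 0]
6 | fire T3 | [1 2 15 0]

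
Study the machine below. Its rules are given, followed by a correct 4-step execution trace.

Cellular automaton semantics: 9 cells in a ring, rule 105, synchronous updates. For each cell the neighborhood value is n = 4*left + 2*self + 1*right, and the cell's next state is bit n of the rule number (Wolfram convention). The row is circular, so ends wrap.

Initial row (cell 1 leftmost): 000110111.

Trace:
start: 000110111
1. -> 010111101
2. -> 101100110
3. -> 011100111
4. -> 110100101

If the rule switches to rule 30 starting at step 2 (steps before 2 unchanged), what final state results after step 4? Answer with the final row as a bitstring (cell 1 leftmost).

(re-executing steps 2..4 under rule 30; state before step 2: 010111101)
2. -> 010100001
3. -> 010110011
4. -> 010101110

010101110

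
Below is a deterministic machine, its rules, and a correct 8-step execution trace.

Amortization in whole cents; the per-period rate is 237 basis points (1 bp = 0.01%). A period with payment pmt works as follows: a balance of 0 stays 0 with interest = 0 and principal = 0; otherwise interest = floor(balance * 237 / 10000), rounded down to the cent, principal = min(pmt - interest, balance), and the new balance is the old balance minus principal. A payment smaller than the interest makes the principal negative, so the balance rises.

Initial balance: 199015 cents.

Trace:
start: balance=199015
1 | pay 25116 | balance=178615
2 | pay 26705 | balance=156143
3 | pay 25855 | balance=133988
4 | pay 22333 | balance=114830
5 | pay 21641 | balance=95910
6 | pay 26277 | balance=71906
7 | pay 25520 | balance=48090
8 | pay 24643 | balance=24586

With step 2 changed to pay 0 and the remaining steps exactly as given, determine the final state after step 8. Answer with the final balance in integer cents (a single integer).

(re-executing from step 2 with the substitution; state before step 2: balance=178615)
2 | pay 0 | balance=182848
3 | pay 25855 | balance=161326
4 | pay 22333 | balance=142816
5 | pay 21641 | balance=124559
6 | pay 26277 | balance=101234
7 | pay 25520 | balance=78113
8 | pay 24643 | balance=55321

55321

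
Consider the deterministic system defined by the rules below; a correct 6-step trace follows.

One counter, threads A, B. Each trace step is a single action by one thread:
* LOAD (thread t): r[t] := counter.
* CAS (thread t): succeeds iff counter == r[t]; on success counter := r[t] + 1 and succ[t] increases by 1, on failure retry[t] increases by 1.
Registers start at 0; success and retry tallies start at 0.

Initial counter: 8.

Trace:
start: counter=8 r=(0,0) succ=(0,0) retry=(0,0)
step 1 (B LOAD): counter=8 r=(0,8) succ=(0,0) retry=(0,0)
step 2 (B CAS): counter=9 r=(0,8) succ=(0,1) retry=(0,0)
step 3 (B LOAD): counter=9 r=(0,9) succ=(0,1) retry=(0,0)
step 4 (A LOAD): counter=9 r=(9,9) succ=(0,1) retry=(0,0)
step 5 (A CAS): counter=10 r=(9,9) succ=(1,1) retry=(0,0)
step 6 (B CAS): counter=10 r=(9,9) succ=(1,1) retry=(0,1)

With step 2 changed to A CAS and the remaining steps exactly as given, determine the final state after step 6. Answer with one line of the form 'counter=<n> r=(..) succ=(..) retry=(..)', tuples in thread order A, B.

counter=9 r=(8,8) succ=(1,0) retry=(1,1)

(re-executing from step 2 with the substitution; state before step 2: counter=8 r=(0,8) succ=(0,0) retry=(0,0))
step 2 (A CAS): counter=8 r=(0,8) succ=(0,0) retry=(1,0)
step 3 (B LOAD): counter=8 r=(0,8) succ=(0,0) retry=(1,0)
step 4 (A LOAD): counter=8 r=(8,8) succ=(0,0) retry=(1,0)
step 5 (A CAS): counter=9 r=(8,8) succ=(1,0) retry=(1,0)
step 6 (B CAS): counter=9 r=(8,8) succ=(1,0) retry=(1,1)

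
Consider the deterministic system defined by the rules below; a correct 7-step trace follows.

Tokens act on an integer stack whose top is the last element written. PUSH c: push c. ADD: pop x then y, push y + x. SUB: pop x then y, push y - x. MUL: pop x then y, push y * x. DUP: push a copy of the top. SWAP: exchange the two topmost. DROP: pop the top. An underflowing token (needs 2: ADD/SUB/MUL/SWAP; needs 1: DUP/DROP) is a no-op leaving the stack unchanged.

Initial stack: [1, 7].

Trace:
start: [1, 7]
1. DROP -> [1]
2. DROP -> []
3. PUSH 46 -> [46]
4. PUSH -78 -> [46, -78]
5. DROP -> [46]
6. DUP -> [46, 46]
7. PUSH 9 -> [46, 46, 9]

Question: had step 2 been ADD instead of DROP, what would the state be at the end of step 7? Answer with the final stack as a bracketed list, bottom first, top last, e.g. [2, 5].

(re-executing from step 2 with the substitution; state before step 2: [1])
2. ADD -> [1]
3. PUSH 46 -> [1, 46]
4. PUSH -78 -> [1, 46, -78]
5. DROP -> [1, 46]
6. DUP -> [1, 46, 46]
7. PUSH 9 -> [1, 46, 46, 9]

[1, 46, 46, 9]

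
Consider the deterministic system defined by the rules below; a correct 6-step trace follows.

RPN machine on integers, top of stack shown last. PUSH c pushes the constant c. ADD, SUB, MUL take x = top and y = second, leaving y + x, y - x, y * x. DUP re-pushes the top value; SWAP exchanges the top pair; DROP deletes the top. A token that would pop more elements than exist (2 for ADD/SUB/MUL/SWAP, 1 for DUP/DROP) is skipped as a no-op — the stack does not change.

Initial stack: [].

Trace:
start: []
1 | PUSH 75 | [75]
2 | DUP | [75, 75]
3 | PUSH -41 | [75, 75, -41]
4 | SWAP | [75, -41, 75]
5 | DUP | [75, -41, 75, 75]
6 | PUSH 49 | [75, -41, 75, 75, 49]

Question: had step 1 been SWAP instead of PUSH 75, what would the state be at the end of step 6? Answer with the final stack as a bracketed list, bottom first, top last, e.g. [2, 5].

[-41, -41, 49]

(re-executing from step 1 with the substitution; state before step 1: [])
1 | SWAP | []
2 | DUP | []
3 | PUSH -41 | [-41]
4 | SWAP | [-41]
5 | DUP | [-41, -41]
6 | PUSH 49 | [-41, -41, 49]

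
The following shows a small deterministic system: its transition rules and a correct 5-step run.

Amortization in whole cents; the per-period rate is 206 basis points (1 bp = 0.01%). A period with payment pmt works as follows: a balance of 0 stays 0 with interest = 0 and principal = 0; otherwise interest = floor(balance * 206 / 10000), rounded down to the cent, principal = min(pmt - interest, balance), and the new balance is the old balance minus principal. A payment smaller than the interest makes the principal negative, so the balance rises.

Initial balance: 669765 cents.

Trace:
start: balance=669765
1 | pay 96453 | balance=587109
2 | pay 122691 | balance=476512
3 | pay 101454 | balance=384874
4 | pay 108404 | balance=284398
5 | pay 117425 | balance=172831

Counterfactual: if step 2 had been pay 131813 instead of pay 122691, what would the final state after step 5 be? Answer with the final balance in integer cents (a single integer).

(re-executing from step 2 with the substitution; state before step 2: balance=587109)
2 | pay 131813 | balance=467390
3 | pay 101454 | balance=375564
4 | pay 108404 | balance=274896
5 | pay 117425 | balance=163133

163133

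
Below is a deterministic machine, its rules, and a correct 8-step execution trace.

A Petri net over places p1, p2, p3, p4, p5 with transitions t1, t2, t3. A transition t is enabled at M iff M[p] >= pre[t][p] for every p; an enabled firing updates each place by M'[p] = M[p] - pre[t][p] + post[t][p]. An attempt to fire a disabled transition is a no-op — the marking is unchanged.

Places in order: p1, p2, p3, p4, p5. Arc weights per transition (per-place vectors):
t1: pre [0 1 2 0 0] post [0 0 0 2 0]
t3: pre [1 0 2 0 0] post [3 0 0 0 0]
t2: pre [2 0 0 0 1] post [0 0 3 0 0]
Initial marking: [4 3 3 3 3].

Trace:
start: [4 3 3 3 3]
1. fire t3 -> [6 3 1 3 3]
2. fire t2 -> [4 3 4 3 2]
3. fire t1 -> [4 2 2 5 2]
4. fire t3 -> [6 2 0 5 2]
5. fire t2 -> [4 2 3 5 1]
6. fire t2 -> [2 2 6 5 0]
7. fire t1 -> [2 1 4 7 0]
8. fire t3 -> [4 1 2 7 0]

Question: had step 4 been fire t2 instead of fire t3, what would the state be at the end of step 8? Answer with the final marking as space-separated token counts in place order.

(re-executing from step 4 with the substitution; state before step 4: [4 2 2 5 2])
4. fire t2 -> [2 2 5 5 1]
5. fire t2 -> [0 2 8 5 0]
6. fire t2 -> [0 2 8 5 0]
7. fire t1 -> [0 1 6 7 0]
8. fire t3 -> [0 1 6 7 0]

0 1 6 7 0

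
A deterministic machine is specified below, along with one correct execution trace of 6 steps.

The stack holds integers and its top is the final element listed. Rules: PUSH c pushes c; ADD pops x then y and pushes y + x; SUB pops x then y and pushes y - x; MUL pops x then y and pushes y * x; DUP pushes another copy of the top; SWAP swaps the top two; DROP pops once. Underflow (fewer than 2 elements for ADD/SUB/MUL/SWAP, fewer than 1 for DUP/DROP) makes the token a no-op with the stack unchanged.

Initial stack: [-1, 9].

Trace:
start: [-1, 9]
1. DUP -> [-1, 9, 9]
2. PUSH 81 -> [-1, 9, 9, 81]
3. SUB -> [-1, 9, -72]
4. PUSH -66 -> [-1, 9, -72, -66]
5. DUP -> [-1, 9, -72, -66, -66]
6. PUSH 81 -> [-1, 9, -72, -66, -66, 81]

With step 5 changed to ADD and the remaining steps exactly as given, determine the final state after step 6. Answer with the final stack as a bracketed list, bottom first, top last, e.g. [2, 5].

(re-executing from step 5 with the substitution; state before step 5: [-1, 9, -72, -66])
5. ADD -> [-1, 9, -138]
6. PUSH 81 -> [-1, 9, -138, 81]

[-1, 9, -138, 81]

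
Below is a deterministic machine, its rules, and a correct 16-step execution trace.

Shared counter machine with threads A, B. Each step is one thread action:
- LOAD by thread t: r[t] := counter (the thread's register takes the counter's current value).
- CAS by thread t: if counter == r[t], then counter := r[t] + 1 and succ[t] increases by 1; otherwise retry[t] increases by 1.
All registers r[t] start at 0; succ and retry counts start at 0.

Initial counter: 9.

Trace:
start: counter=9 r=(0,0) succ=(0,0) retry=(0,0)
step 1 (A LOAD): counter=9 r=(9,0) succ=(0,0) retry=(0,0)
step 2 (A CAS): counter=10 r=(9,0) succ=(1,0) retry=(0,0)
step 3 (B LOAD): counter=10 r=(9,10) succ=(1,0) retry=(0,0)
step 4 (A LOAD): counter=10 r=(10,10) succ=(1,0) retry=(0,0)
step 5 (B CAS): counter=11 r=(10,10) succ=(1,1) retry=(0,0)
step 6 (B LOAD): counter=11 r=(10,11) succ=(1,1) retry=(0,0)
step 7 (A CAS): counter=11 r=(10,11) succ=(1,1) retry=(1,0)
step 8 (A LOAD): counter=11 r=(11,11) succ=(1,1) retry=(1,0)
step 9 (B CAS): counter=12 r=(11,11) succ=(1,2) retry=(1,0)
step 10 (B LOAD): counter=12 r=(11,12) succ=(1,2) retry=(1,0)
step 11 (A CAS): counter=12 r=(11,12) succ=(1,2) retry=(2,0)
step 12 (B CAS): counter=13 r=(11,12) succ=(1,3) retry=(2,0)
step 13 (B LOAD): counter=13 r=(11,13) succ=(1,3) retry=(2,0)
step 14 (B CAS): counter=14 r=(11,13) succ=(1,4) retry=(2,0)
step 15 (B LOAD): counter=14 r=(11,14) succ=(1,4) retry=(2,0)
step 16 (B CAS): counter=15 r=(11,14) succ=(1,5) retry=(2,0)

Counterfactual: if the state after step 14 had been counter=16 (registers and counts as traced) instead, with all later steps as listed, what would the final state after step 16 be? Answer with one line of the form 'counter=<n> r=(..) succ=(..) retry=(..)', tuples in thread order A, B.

counter=17 r=(11,16) succ=(1,5) retry=(2,0)

state after step 14 := counter=16 r=(11,13) succ=(1,4) retry=(2,0)
step 15 (B LOAD): counter=16 r=(11,16) succ=(1,4) retry=(2,0)
step 16 (B CAS): counter=17 r=(11,16) succ=(1,5) retry=(2,0)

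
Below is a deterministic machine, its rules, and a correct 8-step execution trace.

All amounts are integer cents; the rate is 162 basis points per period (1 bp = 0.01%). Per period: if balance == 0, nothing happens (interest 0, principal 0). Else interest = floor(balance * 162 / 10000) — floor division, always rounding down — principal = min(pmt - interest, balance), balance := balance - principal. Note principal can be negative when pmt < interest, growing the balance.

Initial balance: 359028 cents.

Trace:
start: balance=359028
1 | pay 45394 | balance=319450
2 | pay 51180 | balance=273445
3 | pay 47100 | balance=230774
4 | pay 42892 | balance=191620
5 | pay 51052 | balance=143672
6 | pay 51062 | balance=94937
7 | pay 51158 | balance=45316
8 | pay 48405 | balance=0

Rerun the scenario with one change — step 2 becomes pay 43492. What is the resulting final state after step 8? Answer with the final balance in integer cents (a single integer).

6112

(re-executing from step 2 with the substitution; state before step 2: balance=319450)
2 | pay 43492 | balance=281133
3 | pay 47100 | balance=238587
4 | pay 42892 | balance=199560
5 | pay 51052 | balance=151740
6 | pay 51062 | balance=103136
7 | pay 51158 | balance=53648
8 | pay 48405 | balance=6112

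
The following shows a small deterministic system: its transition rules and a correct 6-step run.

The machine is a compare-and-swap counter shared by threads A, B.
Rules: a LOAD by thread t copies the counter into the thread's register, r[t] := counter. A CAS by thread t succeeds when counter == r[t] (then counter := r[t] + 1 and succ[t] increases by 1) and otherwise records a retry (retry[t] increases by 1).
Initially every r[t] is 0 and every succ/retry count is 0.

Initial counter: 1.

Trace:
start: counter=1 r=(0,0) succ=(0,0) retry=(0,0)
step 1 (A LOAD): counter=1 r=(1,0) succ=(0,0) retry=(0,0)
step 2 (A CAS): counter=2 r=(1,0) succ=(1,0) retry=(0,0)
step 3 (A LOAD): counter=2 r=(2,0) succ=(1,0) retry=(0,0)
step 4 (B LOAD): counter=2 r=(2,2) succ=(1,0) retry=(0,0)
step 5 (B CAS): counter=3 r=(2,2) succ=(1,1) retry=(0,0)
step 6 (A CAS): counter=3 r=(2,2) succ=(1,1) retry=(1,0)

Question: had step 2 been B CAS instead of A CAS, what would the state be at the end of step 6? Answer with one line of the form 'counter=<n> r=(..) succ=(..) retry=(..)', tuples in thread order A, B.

counter=2 r=(1,1) succ=(0,1) retry=(1,1)

(re-executing from step 2 with the substitution; state before step 2: counter=1 r=(1,0) succ=(0,0) retry=(0,0))
step 2 (B CAS): counter=1 r=(1,0) succ=(0,0) retry=(0,1)
step 3 (A LOAD): counter=1 r=(1,0) succ=(0,0) retry=(0,1)
step 4 (B LOAD): counter=1 r=(1,1) succ=(0,0) retry=(0,1)
step 5 (B CAS): counter=2 r=(1,1) succ=(0,1) retry=(0,1)
step 6 (A CAS): counter=2 r=(1,1) succ=(0,1) retry=(1,1)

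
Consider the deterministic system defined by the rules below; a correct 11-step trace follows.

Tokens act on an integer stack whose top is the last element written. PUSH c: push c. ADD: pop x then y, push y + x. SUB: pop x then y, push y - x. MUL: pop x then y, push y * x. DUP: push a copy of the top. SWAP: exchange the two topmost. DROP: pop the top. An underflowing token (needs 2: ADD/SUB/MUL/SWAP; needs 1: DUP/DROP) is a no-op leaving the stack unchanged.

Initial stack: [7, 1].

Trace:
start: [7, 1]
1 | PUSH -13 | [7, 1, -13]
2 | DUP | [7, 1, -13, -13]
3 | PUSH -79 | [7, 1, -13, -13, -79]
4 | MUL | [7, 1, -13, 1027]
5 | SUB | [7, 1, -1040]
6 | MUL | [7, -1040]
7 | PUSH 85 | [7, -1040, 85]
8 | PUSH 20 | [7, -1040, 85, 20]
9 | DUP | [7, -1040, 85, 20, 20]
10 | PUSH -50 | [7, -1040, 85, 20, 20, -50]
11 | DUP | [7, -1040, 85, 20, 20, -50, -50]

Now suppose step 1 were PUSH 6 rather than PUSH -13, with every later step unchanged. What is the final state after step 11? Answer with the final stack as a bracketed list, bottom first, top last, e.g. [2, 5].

(re-executing from step 1 with the substitution; state before step 1: [7, 1])
1 | PUSH 6 | [7, 1, 6]
2 | DUP | [7, 1, 6, 6]
3 | PUSH -79 | [7, 1, 6, 6, -79]
4 | MUL | [7, 1, 6, -474]
5 | SUB | [7, 1, 480]
6 | MUL | [7, 480]
7 | PUSH 85 | [7, 480, 85]
8 | PUSH 20 | [7, 480, 85, 20]
9 | DUP | [7, 480, 85, 20, 20]
10 | PUSH -50 | [7, 480, 85, 20, 20, -50]
11 | DUP | [7, 480, 85, 20, 20, -50, -50]

[7, 480, 85, 20, 20, -50, -50]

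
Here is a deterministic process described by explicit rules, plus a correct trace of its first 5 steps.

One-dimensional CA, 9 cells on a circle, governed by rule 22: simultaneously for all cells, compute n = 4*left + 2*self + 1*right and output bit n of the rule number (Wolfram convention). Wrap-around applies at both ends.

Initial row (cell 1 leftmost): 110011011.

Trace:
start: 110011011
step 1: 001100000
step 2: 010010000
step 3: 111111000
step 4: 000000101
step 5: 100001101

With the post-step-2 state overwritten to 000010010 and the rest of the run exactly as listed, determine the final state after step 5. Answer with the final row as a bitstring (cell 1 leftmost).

state after step 2 := 000010010
step 3: 000111111
step 4: 101000000
step 5: 101100001

101100001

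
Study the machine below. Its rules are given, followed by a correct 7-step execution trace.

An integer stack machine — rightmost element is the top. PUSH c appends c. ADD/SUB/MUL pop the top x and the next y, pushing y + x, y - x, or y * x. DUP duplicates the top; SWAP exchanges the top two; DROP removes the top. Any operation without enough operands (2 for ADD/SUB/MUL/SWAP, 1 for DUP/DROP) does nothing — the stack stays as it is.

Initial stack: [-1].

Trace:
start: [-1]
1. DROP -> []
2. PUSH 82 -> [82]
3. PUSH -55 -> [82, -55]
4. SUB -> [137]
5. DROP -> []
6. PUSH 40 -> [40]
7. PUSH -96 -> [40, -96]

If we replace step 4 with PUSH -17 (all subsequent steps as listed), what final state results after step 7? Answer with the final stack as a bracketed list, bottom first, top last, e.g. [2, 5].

(re-executing from step 4 with the substitution; state before step 4: [82, -55])
4. PUSH -17 -> [82, -55, -17]
5. DROP -> [82, -55]
6. PUSH 40 -> [82, -55, 40]
7. PUSH -96 -> [82, -55, 40, -96]

[82, -55, 40, -96]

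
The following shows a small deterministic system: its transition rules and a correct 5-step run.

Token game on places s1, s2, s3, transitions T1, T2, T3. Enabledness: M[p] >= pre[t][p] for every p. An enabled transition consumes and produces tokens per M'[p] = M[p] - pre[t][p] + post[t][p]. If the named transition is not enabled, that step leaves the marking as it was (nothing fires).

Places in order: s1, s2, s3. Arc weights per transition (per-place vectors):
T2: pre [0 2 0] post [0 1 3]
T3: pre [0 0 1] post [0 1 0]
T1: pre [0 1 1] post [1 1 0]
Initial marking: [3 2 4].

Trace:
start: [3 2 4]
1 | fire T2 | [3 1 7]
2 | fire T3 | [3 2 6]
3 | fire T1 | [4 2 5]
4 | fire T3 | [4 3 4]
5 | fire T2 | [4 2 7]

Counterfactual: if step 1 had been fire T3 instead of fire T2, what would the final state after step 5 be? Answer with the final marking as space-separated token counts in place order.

4 4 3

(re-executing from step 1 with the substitution; state before step 1: [3 2 4])
1 | fire T3 | [3 3 3]
2 | fire T3 | [3 4 2]
3 | fire T1 | [4 4 1]
4 | fire T3 | [4 5 0]
5 | fire T2 | [4 4 3]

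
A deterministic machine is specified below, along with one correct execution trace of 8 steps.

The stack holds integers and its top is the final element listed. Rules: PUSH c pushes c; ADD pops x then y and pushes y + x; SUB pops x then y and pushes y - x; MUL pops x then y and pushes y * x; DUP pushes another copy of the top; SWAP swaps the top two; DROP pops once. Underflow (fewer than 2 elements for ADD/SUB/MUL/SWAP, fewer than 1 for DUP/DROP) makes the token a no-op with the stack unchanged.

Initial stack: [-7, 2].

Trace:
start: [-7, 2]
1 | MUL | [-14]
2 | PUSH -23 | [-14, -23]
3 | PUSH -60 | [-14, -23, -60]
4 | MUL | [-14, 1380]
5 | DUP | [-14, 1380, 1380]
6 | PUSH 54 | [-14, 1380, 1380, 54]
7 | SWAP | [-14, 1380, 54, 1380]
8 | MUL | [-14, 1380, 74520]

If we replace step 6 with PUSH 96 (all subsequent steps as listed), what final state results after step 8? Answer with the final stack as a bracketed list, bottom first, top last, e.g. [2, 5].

[-14, 1380, 132480]

(re-executing from step 6 with the substitution; state before step 6: [-14, 1380, 1380])
6 | PUSH 96 | [-14, 1380, 1380, 96]
7 | SWAP | [-14, 1380, 96, 1380]
8 | MUL | [-14, 1380, 132480]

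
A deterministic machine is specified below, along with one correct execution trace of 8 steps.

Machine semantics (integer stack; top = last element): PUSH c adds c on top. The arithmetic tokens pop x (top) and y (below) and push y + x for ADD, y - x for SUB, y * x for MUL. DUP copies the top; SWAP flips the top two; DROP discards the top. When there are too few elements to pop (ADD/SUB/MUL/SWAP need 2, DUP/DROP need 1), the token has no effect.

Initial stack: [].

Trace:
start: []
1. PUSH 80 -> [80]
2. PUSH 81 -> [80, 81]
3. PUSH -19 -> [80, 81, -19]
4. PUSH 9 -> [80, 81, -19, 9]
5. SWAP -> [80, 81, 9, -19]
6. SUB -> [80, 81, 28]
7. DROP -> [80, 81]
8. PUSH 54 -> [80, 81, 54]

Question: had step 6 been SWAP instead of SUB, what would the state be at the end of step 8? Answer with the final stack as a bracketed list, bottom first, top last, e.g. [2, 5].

(re-executing from step 6 with the substitution; state before step 6: [80, 81, 9, -19])
6. SWAP -> [80, 81, -19, 9]
7. DROP -> [80, 81, -19]
8. PUSH 54 -> [80, 81, -19, 54]

[80, 81, -19, 54]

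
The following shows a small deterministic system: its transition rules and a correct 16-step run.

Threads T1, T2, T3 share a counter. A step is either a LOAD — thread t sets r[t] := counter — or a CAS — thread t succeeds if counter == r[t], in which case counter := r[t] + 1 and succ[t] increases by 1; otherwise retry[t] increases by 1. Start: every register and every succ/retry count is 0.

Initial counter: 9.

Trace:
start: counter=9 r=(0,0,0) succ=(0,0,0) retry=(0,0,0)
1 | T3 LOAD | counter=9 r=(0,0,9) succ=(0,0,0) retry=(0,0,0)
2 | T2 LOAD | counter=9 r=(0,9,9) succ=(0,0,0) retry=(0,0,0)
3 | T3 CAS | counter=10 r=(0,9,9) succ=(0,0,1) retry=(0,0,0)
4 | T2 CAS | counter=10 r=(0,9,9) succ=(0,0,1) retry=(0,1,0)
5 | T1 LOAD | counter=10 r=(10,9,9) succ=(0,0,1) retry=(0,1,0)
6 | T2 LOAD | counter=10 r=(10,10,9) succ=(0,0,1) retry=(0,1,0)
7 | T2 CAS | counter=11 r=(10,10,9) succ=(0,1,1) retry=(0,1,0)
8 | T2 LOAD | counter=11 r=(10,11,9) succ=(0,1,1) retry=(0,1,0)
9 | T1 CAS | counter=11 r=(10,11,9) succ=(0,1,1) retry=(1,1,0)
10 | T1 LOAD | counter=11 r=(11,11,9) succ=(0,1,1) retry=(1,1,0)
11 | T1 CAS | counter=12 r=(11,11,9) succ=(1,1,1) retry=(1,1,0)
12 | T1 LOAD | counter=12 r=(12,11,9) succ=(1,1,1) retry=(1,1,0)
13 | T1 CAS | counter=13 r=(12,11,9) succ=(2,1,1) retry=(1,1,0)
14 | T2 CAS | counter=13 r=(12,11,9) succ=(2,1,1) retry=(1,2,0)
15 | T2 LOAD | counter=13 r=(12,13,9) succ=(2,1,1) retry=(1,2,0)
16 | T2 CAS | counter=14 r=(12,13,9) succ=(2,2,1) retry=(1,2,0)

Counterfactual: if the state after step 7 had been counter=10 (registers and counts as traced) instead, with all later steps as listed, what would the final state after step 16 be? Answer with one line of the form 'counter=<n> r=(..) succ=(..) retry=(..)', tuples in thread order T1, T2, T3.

counter=14 r=(12,13,9) succ=(3,2,1) retry=(0,2,0)

state after step 7 := counter=10 r=(10,10,9) succ=(0,1,1) retry=(0,1,0)
8 | T2 LOAD | counter=10 r=(10,10,9) succ=(0,1,1) retry=(0,1,0)
9 | T1 CAS | counter=11 r=(10,10,9) succ=(1,1,1) retry=(0,1,0)
10 | T1 LOAD | counter=11 r=(11,10,9) succ=(1,1,1) retry=(0,1,0)
11 | T1 CAS | counter=12 r=(11,10,9) succ=(2,1,1) retry=(0,1,0)
12 | T1 LOAD | counter=12 r=(12,10,9) succ=(2,1,1) retry=(0,1,0)
13 | T1 CAS | counter=13 r=(12,10,9) succ=(3,1,1) retry=(0,1,0)
14 | T2 CAS | counter=13 r=(12,10,9) succ=(3,1,1) retry=(0,2,0)
15 | T2 LOAD | counter=13 r=(12,13,9) succ=(3,1,1) retry=(0,2,0)
16 | T2 CAS | counter=14 r=(12,13,9) succ=(3,2,1) retry=(0,2,0)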